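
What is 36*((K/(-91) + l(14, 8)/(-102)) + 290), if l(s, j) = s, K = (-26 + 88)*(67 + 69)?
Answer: 10982652/1547 ≈ 7099.3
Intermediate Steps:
K = 8432 (K = 62*136 = 8432)
36*((K/(-91) + l(14, 8)/(-102)) + 290) = 36*((8432/(-91) + 14/(-102)) + 290) = 36*((8432*(-1/91) + 14*(-1/102)) + 290) = 36*((-8432/91 - 7/51) + 290) = 36*(-430669/4641 + 290) = 36*(915221/4641) = 10982652/1547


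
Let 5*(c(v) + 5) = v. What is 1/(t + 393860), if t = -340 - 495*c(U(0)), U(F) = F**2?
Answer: 1/395995 ≈ 2.5253e-6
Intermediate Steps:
c(v) = -5 + v/5
t = 2135 (t = -340 - 495*(-5 + (1/5)*0**2) = -340 - 495*(-5 + (1/5)*0) = -340 - 495*(-5 + 0) = -340 - 495*(-5) = -340 + 2475 = 2135)
1/(t + 393860) = 1/(2135 + 393860) = 1/395995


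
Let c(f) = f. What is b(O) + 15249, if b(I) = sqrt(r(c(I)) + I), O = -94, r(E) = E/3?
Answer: 15249 + 2*I*sqrt(282)/3 ≈ 15249.0 + 11.195*I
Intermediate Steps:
r(E) = E/3 (r(E) = E*(1/3) = E/3)
b(I) = 2*sqrt(3)*sqrt(I)/3 (b(I) = sqrt(I/3 + I) = sqrt(4*I/3) = 2*sqrt(3)*sqrt(I)/3)
b(O) + 15249 = 2*sqrt(3)*sqrt(-94)/3 + 15249 = 2*sqrt(3)*(I*sqrt(94))/3 + 15249 = 2*I*sqrt(282)/3 + 15249 = 15249 + 2*I*sqrt(282)/3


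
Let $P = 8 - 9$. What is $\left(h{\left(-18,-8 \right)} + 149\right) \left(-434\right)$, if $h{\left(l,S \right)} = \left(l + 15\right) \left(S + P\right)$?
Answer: $-76384$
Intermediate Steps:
$P = -1$
$h{\left(l,S \right)} = \left(-1 + S\right) \left(15 + l\right)$ ($h{\left(l,S \right)} = \left(l + 15\right) \left(S - 1\right) = \left(15 + l\right) \left(-1 + S\right) = \left(-1 + S\right) \left(15 + l\right)$)
$\left(h{\left(-18,-8 \right)} + 149\right) \left(-434\right) = \left(\left(-15 - -18 + 15 \left(-8\right) - -144\right) + 149\right) \left(-434\right) = \left(\left(-15 + 18 - 120 + 144\right) + 149\right) \left(-434\right) = \left(27 + 149\right) \left(-434\right) = 176 \left(-434\right) = -76384$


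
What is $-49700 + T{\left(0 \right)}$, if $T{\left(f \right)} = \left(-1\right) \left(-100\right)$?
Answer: $-49600$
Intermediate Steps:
$T{\left(f \right)} = 100$
$-49700 + T{\left(0 \right)} = -49700 + 100 = -49600$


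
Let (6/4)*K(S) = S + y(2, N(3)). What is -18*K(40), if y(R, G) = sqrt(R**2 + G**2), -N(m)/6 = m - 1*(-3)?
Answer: -480 - 120*sqrt(13) ≈ -912.67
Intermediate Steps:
N(m) = -18 - 6*m (N(m) = -6*(m - 1*(-3)) = -6*(m + 3) = -6*(3 + m) = -18 - 6*m)
y(R, G) = sqrt(G**2 + R**2)
K(S) = 2*S/3 + 20*sqrt(13)/3 (K(S) = 2*(S + sqrt((-18 - 6*3)**2 + 2**2))/3 = 2*(S + sqrt((-18 - 18)**2 + 4))/3 = 2*(S + sqrt((-36)**2 + 4))/3 = 2*(S + sqrt(1296 + 4))/3 = 2*(S + sqrt(1300))/3 = 2*(S + 10*sqrt(13))/3 = 2*S/3 + 20*sqrt(13)/3)
-18*K(40) = -18*((2/3)*40 + 20*sqrt(13)/3) = -18*(80/3 + 20*sqrt(13)/3) = -(480 + 120*sqrt(13)) = -480 - 120*sqrt(13)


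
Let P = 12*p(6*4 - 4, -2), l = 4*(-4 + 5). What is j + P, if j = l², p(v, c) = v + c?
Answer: 232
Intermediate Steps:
p(v, c) = c + v
l = 4 (l = 4*1 = 4)
P = 216 (P = 12*(-2 + (6*4 - 4)) = 12*(-2 + (24 - 4)) = 12*(-2 + 20) = 12*18 = 216)
j = 16 (j = 4² = 16)
j + P = 16 + 216 = 232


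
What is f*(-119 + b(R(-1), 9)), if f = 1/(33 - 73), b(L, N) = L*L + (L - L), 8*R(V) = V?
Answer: 1523/512 ≈ 2.9746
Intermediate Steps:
R(V) = V/8
b(L, N) = L² (b(L, N) = L² + 0 = L²)
f = -1/40 (f = 1/(-40) = -1/40 ≈ -0.025000)
f*(-119 + b(R(-1), 9)) = -(-119 + ((⅛)*(-1))²)/40 = -(-119 + (-⅛)²)/40 = -(-119 + 1/64)/40 = -1/40*(-7615/64) = 1523/512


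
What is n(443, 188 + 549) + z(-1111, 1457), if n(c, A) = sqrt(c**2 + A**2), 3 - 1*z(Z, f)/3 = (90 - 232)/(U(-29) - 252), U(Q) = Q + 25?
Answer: 939/128 + sqrt(739418) ≈ 867.23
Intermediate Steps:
U(Q) = 25 + Q
z(Z, f) = 939/128 (z(Z, f) = 9 - 3*(90 - 232)/((25 - 29) - 252) = 9 - (-426)/(-4 - 252) = 9 - (-426)/(-256) = 9 - (-426)*(-1)/256 = 9 - 3*71/128 = 9 - 213/128 = 939/128)
n(c, A) = sqrt(A**2 + c**2)
n(443, 188 + 549) + z(-1111, 1457) = sqrt((188 + 549)**2 + 443**2) + 939/128 = sqrt(737**2 + 196249) + 939/128 = sqrt(543169 + 196249) + 939/128 = sqrt(739418) + 939/128 = 939/128 + sqrt(739418)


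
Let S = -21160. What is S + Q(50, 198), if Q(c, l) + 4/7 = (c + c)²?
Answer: -78124/7 ≈ -11161.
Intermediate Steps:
Q(c, l) = -4/7 + 4*c² (Q(c, l) = -4/7 + (c + c)² = -4/7 + (2*c)² = -4/7 + 4*c²)
S + Q(50, 198) = -21160 + (-4/7 + 4*50²) = -21160 + (-4/7 + 4*2500) = -21160 + (-4/7 + 10000) = -21160 + 69996/7 = -78124/7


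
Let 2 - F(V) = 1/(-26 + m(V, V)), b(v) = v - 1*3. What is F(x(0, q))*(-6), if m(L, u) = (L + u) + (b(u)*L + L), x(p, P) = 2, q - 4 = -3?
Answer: -135/11 ≈ -12.273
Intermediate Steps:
b(v) = -3 + v (b(v) = v - 3 = -3 + v)
q = 1 (q = 4 - 3 = 1)
m(L, u) = u + 2*L + L*(-3 + u) (m(L, u) = (L + u) + ((-3 + u)*L + L) = (L + u) + (L*(-3 + u) + L) = (L + u) + (L + L*(-3 + u)) = u + 2*L + L*(-3 + u))
F(V) = 2 - 1/(-26 + V**2) (F(V) = 2 - 1/(-26 + (V - V + V*V)) = 2 - 1/(-26 + (V - V + V**2)) = 2 - 1/(-26 + V**2))
F(x(0, q))*(-6) = ((-53 + 2*2**2)/(-26 + 2**2))*(-6) = ((-53 + 2*4)/(-26 + 4))*(-6) = ((-53 + 8)/(-22))*(-6) = -1/22*(-45)*(-6) = (45/22)*(-6) = -135/11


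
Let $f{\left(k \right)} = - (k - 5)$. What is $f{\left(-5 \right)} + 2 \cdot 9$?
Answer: $28$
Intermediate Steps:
$f{\left(k \right)} = 5 - k$ ($f{\left(k \right)} = - (-5 + k) = 5 - k$)
$f{\left(-5 \right)} + 2 \cdot 9 = \left(5 - -5\right) + 2 \cdot 9 = \left(5 + 5\right) + 18 = 10 + 18 = 28$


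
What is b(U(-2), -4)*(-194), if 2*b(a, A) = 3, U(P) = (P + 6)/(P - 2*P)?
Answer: -291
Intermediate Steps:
U(P) = -(6 + P)/P (U(P) = (6 + P)/((-P)) = (6 + P)*(-1/P) = -(6 + P)/P)
b(a, A) = 3/2 (b(a, A) = (½)*3 = 3/2)
b(U(-2), -4)*(-194) = (3/2)*(-194) = -291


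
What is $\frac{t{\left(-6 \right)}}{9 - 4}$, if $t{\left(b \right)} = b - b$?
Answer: $0$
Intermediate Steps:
$t{\left(b \right)} = 0$
$\frac{t{\left(-6 \right)}}{9 - 4} = \frac{1}{9 - 4} \cdot 0 = \frac{1}{5} \cdot 0 = 0$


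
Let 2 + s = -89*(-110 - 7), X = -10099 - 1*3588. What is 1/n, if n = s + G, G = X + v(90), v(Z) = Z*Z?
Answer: 1/4824 ≈ 0.00020730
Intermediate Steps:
v(Z) = Z²
X = -13687 (X = -10099 - 3588 = -13687)
s = 10411 (s = -2 - 89*(-110 - 7) = -2 - 89*(-117) = -2 + 10413 = 10411)
G = -5587 (G = -13687 + 90² = -13687 + 8100 = -5587)
n = 4824 (n = 10411 - 5587 = 4824)
1/n = 1/4824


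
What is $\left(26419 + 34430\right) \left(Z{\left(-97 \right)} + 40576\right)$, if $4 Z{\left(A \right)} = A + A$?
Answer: $\frac{4932115695}{2} \approx 2.4661 \cdot 10^{9}$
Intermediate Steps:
$Z{\left(A \right)} = \frac{A}{2}$ ($Z{\left(A \right)} = \frac{A + A}{4} = \frac{2 A}{4} = \frac{A}{2}$)
$\left(26419 + 34430\right) \left(Z{\left(-97 \right)} + 40576\right) = \left(26419 + 34430\right) \left(\frac{1}{2} \left(-97\right) + 40576\right) = 60849 \left(- \frac{97}{2} + 40576\right) = 60849 \cdot \frac{81055}{2} = \frac{4932115695}{2}$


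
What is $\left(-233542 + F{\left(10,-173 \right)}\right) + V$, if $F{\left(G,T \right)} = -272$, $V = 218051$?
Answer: $-15763$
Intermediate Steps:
$\left(-233542 + F{\left(10,-173 \right)}\right) + V = \left(-233542 - 272\right) + 218051 = -233814 + 218051 = -15763$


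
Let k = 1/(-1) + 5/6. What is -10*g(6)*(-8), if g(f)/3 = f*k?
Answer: -240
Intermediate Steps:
k = -⅙ (k = 1*(-1) + 5*(⅙) = -1 + ⅚ = -⅙ ≈ -0.16667)
g(f) = -f/2 (g(f) = 3*(f*(-⅙)) = 3*(-f/6) = -f/2)
-10*g(6)*(-8) = -(-5)*6*(-8) = -10*(-3)*(-8) = 30*(-8) = -240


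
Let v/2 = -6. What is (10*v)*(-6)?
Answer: 720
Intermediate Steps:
v = -12 (v = 2*(-6) = -12)
(10*v)*(-6) = (10*(-12))*(-6) = -120*(-6) = 720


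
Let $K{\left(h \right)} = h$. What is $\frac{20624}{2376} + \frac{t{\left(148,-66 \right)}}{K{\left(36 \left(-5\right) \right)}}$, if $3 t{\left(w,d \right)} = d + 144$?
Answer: $\frac{25351}{2970} \approx 8.5357$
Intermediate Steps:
$t{\left(w,d \right)} = 48 + \frac{d}{3}$ ($t{\left(w,d \right)} = \frac{d + 144}{3} = \frac{144 + d}{3} = 48 + \frac{d}{3}$)
$\frac{20624}{2376} + \frac{t{\left(148,-66 \right)}}{K{\left(36 \left(-5\right) \right)}} = \frac{20624}{2376} + \frac{48 + \frac{1}{3} \left(-66\right)}{36 \left(-5\right)} = 20624 \cdot \frac{1}{2376} + \frac{48 - 22}{-180} = \frac{2578}{297} + 26 \left(- \frac{1}{180}\right) = \frac{2578}{297} - \frac{13}{90} = \frac{25351}{2970}$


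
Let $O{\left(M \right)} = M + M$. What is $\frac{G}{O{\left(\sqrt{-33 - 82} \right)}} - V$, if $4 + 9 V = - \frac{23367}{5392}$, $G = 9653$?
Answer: $\frac{44935}{48528} - \frac{9653 i \sqrt{115}}{230} \approx 0.92596 - 450.07 i$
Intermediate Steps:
$O{\left(M \right)} = 2 M$
$V = - \frac{44935}{48528}$ ($V = - \frac{4}{9} + \frac{\left(-23367\right) \frac{1}{5392}}{9} = - \frac{4}{9} + \frac{1}{9} \left(- \frac{23367}{5392}\right) = - \frac{4}{9} - \frac{7789}{16176} = - \frac{44935}{48528} \approx -0.92596$)
$\frac{G}{O{\left(\sqrt{-33 - 82} \right)}} - V = \frac{9653}{2 \sqrt{-33 - 82}} - - \frac{44935}{48528} = \frac{9653}{2 \sqrt{-115}} + \frac{44935}{48528} = \frac{9653}{2 i \sqrt{115}} + \frac{44935}{48528} = 9653 \left(- \frac{i \sqrt{115}}{230}\right) + \frac{44935}{48528} = - \frac{9653 i \sqrt{115}}{230} + \frac{44935}{48528} = \frac{44935}{48528} - \frac{9653 i \sqrt{115}}{230}$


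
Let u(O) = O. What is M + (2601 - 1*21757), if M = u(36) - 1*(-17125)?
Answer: -1995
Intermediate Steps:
M = 17161 (M = 36 - 1*(-17125) = 36 + 17125 = 17161)
M + (2601 - 1*21757) = 17161 + (2601 - 1*21757) = 17161 + (2601 - 21757) = 17161 - 19156 = -1995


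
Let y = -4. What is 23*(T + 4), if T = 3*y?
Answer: -184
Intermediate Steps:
T = -12 (T = 3*(-4) = -12)
23*(T + 4) = 23*(-12 + 4) = 23*(-8) = -184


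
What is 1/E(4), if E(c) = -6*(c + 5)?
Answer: -1/54 ≈ -0.018519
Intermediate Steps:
E(c) = -30 - 6*c (E(c) = -6*(5 + c) = -30 - 6*c)
1/E(4) = 1/(-30 - 6*4) = 1/(-30 - 24) = 1/(-54) = -1/54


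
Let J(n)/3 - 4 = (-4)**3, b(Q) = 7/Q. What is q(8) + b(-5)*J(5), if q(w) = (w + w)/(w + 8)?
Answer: 253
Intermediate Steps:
q(w) = 2*w/(8 + w) (q(w) = (2*w)/(8 + w) = 2*w/(8 + w))
J(n) = -180 (J(n) = 12 + 3*(-4)**3 = 12 + 3*(-64) = 12 - 192 = -180)
q(8) + b(-5)*J(5) = 2*8/(8 + 8) + (7/(-5))*(-180) = 2*8/16 + (7*(-1/5))*(-180) = 2*8*(1/16) - 7/5*(-180) = 1 + 252 = 253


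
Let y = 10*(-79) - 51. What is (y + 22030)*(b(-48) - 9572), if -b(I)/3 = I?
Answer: -199769892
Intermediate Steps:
b(I) = -3*I
y = -841 (y = -790 - 51 = -841)
(y + 22030)*(b(-48) - 9572) = (-841 + 22030)*(-3*(-48) - 9572) = 21189*(144 - 9572) = 21189*(-9428) = -199769892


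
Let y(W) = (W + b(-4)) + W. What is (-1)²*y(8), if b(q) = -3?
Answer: 13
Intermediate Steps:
y(W) = -3 + 2*W (y(W) = (W - 3) + W = (-3 + W) + W = -3 + 2*W)
(-1)²*y(8) = (-1)²*(-3 + 2*8) = 1*(-3 + 16) = 1*13 = 13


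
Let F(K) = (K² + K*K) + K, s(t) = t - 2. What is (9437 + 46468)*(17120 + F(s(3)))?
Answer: 957261315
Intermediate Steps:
s(t) = -2 + t
F(K) = K + 2*K² (F(K) = (K² + K²) + K = 2*K² + K = K + 2*K²)
(9437 + 46468)*(17120 + F(s(3))) = (9437 + 46468)*(17120 + (-2 + 3)*(1 + 2*(-2 + 3))) = 55905*(17120 + 1*(1 + 2*1)) = 55905*(17120 + 1*(1 + 2)) = 55905*(17120 + 1*3) = 55905*(17120 + 3) = 55905*17123 = 957261315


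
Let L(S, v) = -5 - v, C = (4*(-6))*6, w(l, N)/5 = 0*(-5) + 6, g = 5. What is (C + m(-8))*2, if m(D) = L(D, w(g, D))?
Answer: -358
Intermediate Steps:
w(l, N) = 30 (w(l, N) = 5*(0*(-5) + 6) = 5*(0 + 6) = 5*6 = 30)
C = -144 (C = -24*6 = -144)
m(D) = -35 (m(D) = -5 - 1*30 = -5 - 30 = -35)
(C + m(-8))*2 = (-144 - 35)*2 = -179*2 = -358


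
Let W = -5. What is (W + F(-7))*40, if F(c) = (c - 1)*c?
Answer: 2040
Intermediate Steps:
F(c) = c*(-1 + c) (F(c) = (-1 + c)*c = c*(-1 + c))
(W + F(-7))*40 = (-5 - 7*(-1 - 7))*40 = (-5 - 7*(-8))*40 = (-5 + 56)*40 = 51*40 = 2040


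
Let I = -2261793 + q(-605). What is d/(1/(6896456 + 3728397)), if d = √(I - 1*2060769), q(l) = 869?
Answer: 10624853*I*√4321693 ≈ 2.2088e+10*I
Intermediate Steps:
I = -2260924 (I = -2261793 + 869 = -2260924)
d = I*√4321693 (d = √(-2260924 - 1*2060769) = √(-2260924 - 2060769) = √(-4321693) = I*√4321693 ≈ 2078.9*I)
d/(1/(6896456 + 3728397)) = (I*√4321693)/(1/(6896456 + 3728397)) = (I*√4321693)/(1/10624853) = (I*√4321693)*10624853 = 10624853*I*√4321693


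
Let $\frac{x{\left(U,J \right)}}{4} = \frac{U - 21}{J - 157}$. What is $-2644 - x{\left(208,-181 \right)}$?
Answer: $- \frac{446462}{169} \approx -2641.8$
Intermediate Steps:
$x{\left(U,J \right)} = \frac{4 \left(-21 + U\right)}{-157 + J}$ ($x{\left(U,J \right)} = 4 \frac{U - 21}{J - 157} = 4 \frac{-21 + U}{-157 + J} = \frac{4 \left(-21 + U\right)}{-157 + J}$)
$-2644 - x{\left(208,-181 \right)} = -2644 - \frac{4 \left(-21 + 208\right)}{-157 - 181} = -2644 - 4 \frac{1}{-338} \cdot 187 = -2644 - 4 \left(- \frac{1}{338}\right) 187 = -2644 - - \frac{374}{169} = -2644 + \frac{374}{169} = - \frac{446462}{169}$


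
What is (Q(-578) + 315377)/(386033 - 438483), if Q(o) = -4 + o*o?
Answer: -649457/52450 ≈ -12.382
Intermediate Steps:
Q(o) = -4 + o²
(Q(-578) + 315377)/(386033 - 438483) = ((-4 + (-578)²) + 315377)/(386033 - 438483) = ((-4 + 334084) + 315377)/(-52450) = (334080 + 315377)*(-1/52450) = 649457*(-1/52450) = -649457/52450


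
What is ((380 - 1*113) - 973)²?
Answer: 498436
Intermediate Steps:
((380 - 1*113) - 973)² = ((380 - 113) - 973)² = (267 - 973)² = (-706)² = 498436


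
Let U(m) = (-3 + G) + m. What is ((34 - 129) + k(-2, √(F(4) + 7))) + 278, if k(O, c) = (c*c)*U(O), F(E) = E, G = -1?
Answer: 117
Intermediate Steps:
U(m) = -4 + m (U(m) = (-3 - 1) + m = -4 + m)
k(O, c) = c²*(-4 + O) (k(O, c) = (c*c)*(-4 + O) = c²*(-4 + O))
((34 - 129) + k(-2, √(F(4) + 7))) + 278 = ((34 - 129) + (√(4 + 7))²*(-4 - 2)) + 278 = (-95 + (√11)²*(-6)) + 278 = (-95 + 11*(-6)) + 278 = (-95 - 66) + 278 = -161 + 278 = 117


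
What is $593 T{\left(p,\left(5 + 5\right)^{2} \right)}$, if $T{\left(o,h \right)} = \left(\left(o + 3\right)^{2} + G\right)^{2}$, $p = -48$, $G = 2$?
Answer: $2436476297$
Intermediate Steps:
$T{\left(o,h \right)} = \left(2 + \left(3 + o\right)^{2}\right)^{2}$ ($T{\left(o,h \right)} = \left(\left(o + 3\right)^{2} + 2\right)^{2} = \left(\left(3 + o\right)^{2} + 2\right)^{2} = \left(2 + \left(3 + o\right)^{2}\right)^{2}$)
$593 T{\left(p,\left(5 + 5\right)^{2} \right)} = 593 \left(2 + \left(3 - 48\right)^{2}\right)^{2} = 593 \left(2 + \left(-45\right)^{2}\right)^{2} = 593 \left(2 + 2025\right)^{2} = 593 \cdot 2027^{2} = 593 \cdot 4108729 = 2436476297$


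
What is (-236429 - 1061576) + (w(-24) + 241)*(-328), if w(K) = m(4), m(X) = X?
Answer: -1378365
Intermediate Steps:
w(K) = 4
(-236429 - 1061576) + (w(-24) + 241)*(-328) = (-236429 - 1061576) + (4 + 241)*(-328) = -1298005 + 245*(-328) = -1298005 - 80360 = -1378365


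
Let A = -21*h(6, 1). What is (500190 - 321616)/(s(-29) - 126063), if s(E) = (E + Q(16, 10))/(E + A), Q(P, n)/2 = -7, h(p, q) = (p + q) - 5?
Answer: -6339377/4475215 ≈ -1.4166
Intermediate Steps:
h(p, q) = -5 + p + q
Q(P, n) = -14 (Q(P, n) = 2*(-7) = -14)
A = -42 (A = -21*(-5 + 6 + 1) = -21*2 = -42)
s(E) = (-14 + E)/(-42 + E) (s(E) = (E - 14)/(E - 42) = (-14 + E)/(-42 + E))
(500190 - 321616)/(s(-29) - 126063) = (500190 - 321616)/((-14 - 29)/(-42 - 29) - 126063) = 178574/(-43/(-71) - 126063) = 178574/(-1/71*(-43) - 126063) = 178574/(43/71 - 126063) = 178574/(-8950430/71) = 178574*(-71/8950430) = -6339377/4475215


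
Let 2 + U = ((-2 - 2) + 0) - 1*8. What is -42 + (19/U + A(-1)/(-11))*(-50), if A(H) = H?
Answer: 1641/77 ≈ 21.312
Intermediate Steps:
U = -14 (U = -2 + (((-2 - 2) + 0) - 1*8) = -2 + ((-4 + 0) - 8) = -2 + (-4 - 8) = -2 - 12 = -14)
-42 + (19/U + A(-1)/(-11))*(-50) = -42 + (19/(-14) - 1/(-11))*(-50) = -42 + (19*(-1/14) - 1*(-1/11))*(-50) = -42 + (-19/14 + 1/11)*(-50) = -42 - 195/154*(-50) = -42 + 4875/77 = 1641/77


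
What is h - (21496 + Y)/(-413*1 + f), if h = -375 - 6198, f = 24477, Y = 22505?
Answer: -158216673/24064 ≈ -6574.8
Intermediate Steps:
h = -6573
h - (21496 + Y)/(-413*1 + f) = -6573 - (21496 + 22505)/(-413*1 + 24477) = -6573 - 44001/(-413 + 24477) = -6573 - 44001/24064 = -158216673/24064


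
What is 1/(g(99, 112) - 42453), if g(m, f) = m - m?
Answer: -1/42453 ≈ -2.3555e-5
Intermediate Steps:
g(m, f) = 0
1/(g(99, 112) - 42453) = 1/(0 - 42453) = 1/(-42453) = -1/42453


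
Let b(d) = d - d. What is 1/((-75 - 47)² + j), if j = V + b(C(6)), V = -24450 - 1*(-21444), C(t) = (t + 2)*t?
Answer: 1/11878 ≈ 8.4189e-5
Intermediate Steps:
C(t) = t*(2 + t) (C(t) = (2 + t)*t = t*(2 + t))
b(d) = 0
V = -3006 (V = -24450 + 21444 = -3006)
j = -3006 (j = -3006 + 0 = -3006)
1/((-75 - 47)² + j) = 1/((-75 - 47)² - 3006) = 1/((-122)² - 3006) = 1/(14884 - 3006) = 1/11878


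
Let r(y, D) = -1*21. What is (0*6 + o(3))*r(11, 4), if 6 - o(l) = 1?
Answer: -105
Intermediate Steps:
r(y, D) = -21
o(l) = 5 (o(l) = 6 - 1*1 = 6 - 1 = 5)
(0*6 + o(3))*r(11, 4) = (0*6 + 5)*(-21) = (0 + 5)*(-21) = 5*(-21) = -105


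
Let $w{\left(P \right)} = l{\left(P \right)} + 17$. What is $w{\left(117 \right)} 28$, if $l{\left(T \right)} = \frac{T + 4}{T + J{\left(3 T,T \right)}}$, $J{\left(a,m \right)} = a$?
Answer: $\frac{56539}{117} \approx 483.24$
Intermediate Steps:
$l{\left(T \right)} = \frac{4 + T}{4 T}$ ($l{\left(T \right)} = \frac{T + 4}{T + 3 T} = \frac{4 + T}{4 T}$)
$w{\left(P \right)} = 17 + \frac{4 + P}{4 P}$ ($w{\left(P \right)} = \frac{4 + P}{4 P} + 17 = 17 + \frac{4 + P}{4 P}$)
$w{\left(117 \right)} 28 = \left(\frac{69}{4} + \frac{1}{117}\right) 28 = \frac{8077}{468} \cdot 28 = \frac{56539}{117}$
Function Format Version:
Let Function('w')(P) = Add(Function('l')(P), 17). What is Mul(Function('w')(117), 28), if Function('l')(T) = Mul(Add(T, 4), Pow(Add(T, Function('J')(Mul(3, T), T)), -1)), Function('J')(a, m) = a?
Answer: Rational(56539, 117) ≈ 483.24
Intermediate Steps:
Function('l')(T) = Mul(Rational(1, 4), Pow(T, -1), Add(4, T)) (Function('l')(T) = Mul(Add(T, 4), Pow(Add(T, Mul(3, T)), -1)) = Mul(Add(4, T), Pow(Mul(4, T), -1)) = Mul(Add(4, T), Mul(Rational(1, 4), Pow(T, -1))) = Mul(Rational(1, 4), Pow(T, -1), Add(4, T)))
Function('w')(P) = Add(17, Mul(Rational(1, 4), Pow(P, -1), Add(4, P))) (Function('w')(P) = Add(Mul(Rational(1, 4), Pow(P, -1), Add(4, P)), 17) = Add(17, Mul(Rational(1, 4), Pow(P, -1), Add(4, P))))
Mul(Function('w')(117), 28) = Mul(Add(Rational(69, 4), Pow(117, -1)), 28) = Mul(Add(Rational(69, 4), Rational(1, 117)), 28) = Mul(Rational(8077, 468), 28) = Rational(56539, 117)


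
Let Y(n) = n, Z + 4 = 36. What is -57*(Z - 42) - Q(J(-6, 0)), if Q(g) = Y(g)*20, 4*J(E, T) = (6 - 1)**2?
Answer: 445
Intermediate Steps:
Z = 32 (Z = -4 + 36 = 32)
J(E, T) = 25/4 (J(E, T) = (6 - 1)**2/4 = (1/4)*5**2 = (1/4)*25 = 25/4)
Q(g) = 20*g (Q(g) = g*20 = 20*g)
-57*(Z - 42) - Q(J(-6, 0)) = -57*(32 - 42) - 20*25/4 = -57*(-10) - 1*125 = 570 - 125 = 445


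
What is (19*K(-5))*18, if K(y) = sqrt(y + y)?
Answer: 342*I*sqrt(10) ≈ 1081.5*I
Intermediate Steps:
K(y) = sqrt(2)*sqrt(y) (K(y) = sqrt(2*y) = sqrt(2)*sqrt(y))
(19*K(-5))*18 = (19*(sqrt(2)*sqrt(-5)))*18 = (19*(sqrt(2)*(I*sqrt(5))))*18 = (19*(I*sqrt(10)))*18 = (19*I*sqrt(10))*18 = 342*I*sqrt(10)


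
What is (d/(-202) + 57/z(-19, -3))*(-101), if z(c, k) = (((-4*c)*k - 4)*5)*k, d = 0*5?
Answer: -1919/1160 ≈ -1.6543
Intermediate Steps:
d = 0
z(c, k) = k*(-20 - 20*c*k) (z(c, k) = ((-4*c*k - 4)*5)*k = ((-4 - 4*c*k)*5)*k = (-20 - 20*c*k)*k = k*(-20 - 20*c*k))
(d/(-202) + 57/z(-19, -3))*(-101) = (0/(-202) + 57/((-20*(-3)*(1 - 19*(-3)))))*(-101) = (0*(-1/202) + 57/((-20*(-3)*(1 + 57))))*(-101) = (0 + 57/((-20*(-3)*58)))*(-101) = (0 + 57/3480)*(-101) = (0 + 57*(1/3480))*(-101) = (0 + 19/1160)*(-101) = (19/1160)*(-101) = -1919/1160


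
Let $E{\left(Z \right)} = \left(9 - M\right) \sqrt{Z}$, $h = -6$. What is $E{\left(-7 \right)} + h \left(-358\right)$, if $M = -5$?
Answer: $2148 + 14 i \sqrt{7} \approx 2148.0 + 37.041 i$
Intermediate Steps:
$E{\left(Z \right)} = 14 \sqrt{Z}$ ($E{\left(Z \right)} = \left(9 - -5\right) \sqrt{Z} = \left(9 + 5\right) \sqrt{Z} = 14 \sqrt{Z}$)
$E{\left(-7 \right)} + h \left(-358\right) = 14 \sqrt{-7} - -2148 = 14 i \sqrt{7} + 2148 = 2148 + 14 i \sqrt{7}$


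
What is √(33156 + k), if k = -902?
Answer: √32254 ≈ 179.59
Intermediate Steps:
√(33156 + k) = √(33156 - 902) = √32254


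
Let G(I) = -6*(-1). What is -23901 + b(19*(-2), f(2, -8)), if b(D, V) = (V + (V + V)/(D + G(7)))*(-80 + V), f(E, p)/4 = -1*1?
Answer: -23586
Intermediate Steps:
f(E, p) = -4 (f(E, p) = 4*(-1*1) = 4*(-1) = -4)
G(I) = 6
b(D, V) = (-80 + V)*(V + 2*V/(6 + D)) (b(D, V) = (V + (V + V)/(D + 6))*(-80 + V) = (V + (2*V)/(6 + D))*(-80 + V) = (V + 2*V/(6 + D))*(-80 + V) = (-80 + V)*(V + 2*V/(6 + D)))
-23901 + b(19*(-2), f(2, -8)) = -23901 - 4*(-640 - 1520*(-2) + 8*(-4) + (19*(-2))*(-4))/(6 + 19*(-2)) = -23901 - 4*(-640 - 80*(-38) - 32 - 38*(-4))/(6 - 38) = -23901 - 4*(-640 + 3040 - 32 + 152)/(-32) = -23901 - 4*(-1/32)*2520 = -23901 + 315 = -23586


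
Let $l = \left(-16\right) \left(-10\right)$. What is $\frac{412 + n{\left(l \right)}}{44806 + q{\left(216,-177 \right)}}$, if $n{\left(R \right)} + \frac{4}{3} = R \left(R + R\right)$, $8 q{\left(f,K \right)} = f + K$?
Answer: $\frac{1238656}{1075461} \approx 1.1517$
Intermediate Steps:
$q{\left(f,K \right)} = \frac{K}{8} + \frac{f}{8}$ ($q{\left(f,K \right)} = \frac{f + K}{8} = \frac{K + f}{8} = \frac{K}{8} + \frac{f}{8}$)
$l = 160$
$n{\left(R \right)} = - \frac{4}{3} + 2 R^{2}$ ($n{\left(R \right)} = - \frac{4}{3} + R \left(R + R\right) = - \frac{4}{3} + R 2 R = - \frac{4}{3} + 2 R^{2}$)
$\frac{412 + n{\left(l \right)}}{44806 + q{\left(216,-177 \right)}} = \frac{412 - \left(\frac{4}{3} - 2 \cdot 160^{2}\right)}{44806 + \left(\frac{1}{8} \left(-177\right) + \frac{1}{8} \cdot 216\right)} = \frac{412 + \left(- \frac{4}{3} + 2 \cdot 25600\right)}{44806 + \left(- \frac{177}{8} + 27\right)} = \frac{412 + \left(- \frac{4}{3} + 51200\right)}{44806 + \frac{39}{8}} = \frac{412 + \frac{153596}{3}}{\frac{358487}{8}} = \frac{154832}{3} \cdot \frac{8}{358487} = \frac{1238656}{1075461}$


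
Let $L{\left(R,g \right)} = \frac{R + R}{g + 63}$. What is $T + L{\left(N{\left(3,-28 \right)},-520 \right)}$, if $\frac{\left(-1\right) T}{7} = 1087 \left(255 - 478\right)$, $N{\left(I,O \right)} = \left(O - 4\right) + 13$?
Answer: $\frac{775440837}{457} \approx 1.6968 \cdot 10^{6}$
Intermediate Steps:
$N{\left(I,O \right)} = 9 + O$ ($N{\left(I,O \right)} = \left(-4 + O\right) + 13 = 9 + O$)
$L{\left(R,g \right)} = \frac{2 R}{63 + g}$
$T = 1696807$ ($T = - 7 \cdot 1087 \left(255 - 478\right) = - 7 \cdot 1087 \left(-223\right) = \left(-7\right) \left(-242401\right) = 1696807$)
$T + L{\left(N{\left(3,-28 \right)},-520 \right)} = 1696807 + \frac{2 \left(9 - 28\right)}{63 - 520} = 1696807 + 2 \left(-19\right) \frac{1}{-457} = 1696807 + 2 \left(-19\right) \left(- \frac{1}{457}\right) = 1696807 + \frac{38}{457} = \frac{775440837}{457}$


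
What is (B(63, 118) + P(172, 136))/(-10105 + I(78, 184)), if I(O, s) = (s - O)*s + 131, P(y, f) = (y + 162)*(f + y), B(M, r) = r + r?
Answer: 51554/4765 ≈ 10.819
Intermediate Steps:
B(M, r) = 2*r
P(y, f) = (162 + y)*(f + y)
I(O, s) = 131 + s*(s - O) (I(O, s) = s*(s - O) + 131 = 131 + s*(s - O))
(B(63, 118) + P(172, 136))/(-10105 + I(78, 184)) = (2*118 + (172² + 162*136 + 162*172 + 136*172))/(-10105 + (131 + 184² - 1*78*184)) = (236 + (29584 + 22032 + 27864 + 23392))/(-10105 + (131 + 33856 - 14352)) = (236 + 102872)/(-10105 + 19635) = 103108/9530 = 103108*(1/9530) = 51554/4765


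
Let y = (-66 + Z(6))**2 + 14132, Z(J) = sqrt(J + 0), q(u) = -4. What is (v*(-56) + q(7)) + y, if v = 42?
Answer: 16138 - 132*sqrt(6) ≈ 15815.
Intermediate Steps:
Z(J) = sqrt(J)
y = 14132 + (-66 + sqrt(6))**2 (y = (-66 + sqrt(6))**2 + 14132 = 14132 + (-66 + sqrt(6))**2 ≈ 18171.)
(v*(-56) + q(7)) + y = (42*(-56) - 4) + (18494 - 132*sqrt(6)) = (-2352 - 4) + (18494 - 132*sqrt(6)) = -2356 + (18494 - 132*sqrt(6)) = 16138 - 132*sqrt(6)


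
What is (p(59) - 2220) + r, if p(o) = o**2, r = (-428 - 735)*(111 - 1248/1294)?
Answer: -81981592/647 ≈ -1.2671e+5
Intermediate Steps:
r = -82797459/647 (r = -1163*(111 - 1248*1/1294) = -1163*(111 - 624/647) = -1163*71193/647 = -82797459/647 ≈ -1.2797e+5)
(p(59) - 2220) + r = (59**2 - 2220) - 82797459/647 = (3481 - 2220) - 82797459/647 = 1261 - 82797459/647 = -81981592/647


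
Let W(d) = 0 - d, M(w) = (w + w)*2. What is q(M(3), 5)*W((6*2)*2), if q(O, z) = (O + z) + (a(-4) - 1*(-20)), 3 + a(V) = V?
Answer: -720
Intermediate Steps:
a(V) = -3 + V
M(w) = 4*w (M(w) = (2*w)*2 = 4*w)
q(O, z) = 13 + O + z (q(O, z) = (O + z) + ((-3 - 4) - 1*(-20)) = (O + z) + (-7 + 20) = (O + z) + 13 = 13 + O + z)
W(d) = -d
q(M(3), 5)*W((6*2)*2) = (13 + 4*3 + 5)*(-6*2*2) = (13 + 12 + 5)*(-12*2) = 30*(-1*24) = 30*(-24) = -720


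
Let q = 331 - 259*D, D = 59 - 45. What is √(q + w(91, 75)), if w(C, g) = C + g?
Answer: I*√3129 ≈ 55.937*I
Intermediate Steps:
D = 14
q = -3295 (q = 331 - 259*14 = 331 - 3626 = -3295)
√(q + w(91, 75)) = √(-3295 + (91 + 75)) = √(-3295 + 166) = √(-3129) = I*√3129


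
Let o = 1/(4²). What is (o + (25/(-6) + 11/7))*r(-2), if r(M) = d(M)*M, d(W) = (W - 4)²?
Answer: 2553/14 ≈ 182.36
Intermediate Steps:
d(W) = (-4 + W)²
o = 1/16 ≈ 0.062500
r(M) = M*(-4 + M)² (r(M) = (-4 + M)²*M = M*(-4 + M)²)
(o + (25/(-6) + 11/7))*r(-2) = (1/16 + (25/(-6) + 11/7))*(-2*(-4 - 2)²) = (1/16 + (25*(-⅙) + 11*(⅐)))*(-2*(-6)²) = (1/16 + (-25/6 + 11/7))*(-2*36) = (1/16 - 109/42)*(-72) = -851/336*(-72) = 2553/14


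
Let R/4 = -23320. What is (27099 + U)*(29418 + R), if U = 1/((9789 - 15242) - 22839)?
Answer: -24481015765417/14146 ≈ -1.7306e+9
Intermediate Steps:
U = -1/28292 (U = 1/(-5453 - 22839) = 1/(-28292) = -1/28292 ≈ -3.5346e-5)
R = -93280 (R = 4*(-23320) = -93280)
(27099 + U)*(29418 + R) = (27099 - 1/28292)*(29418 - 93280) = (766684907/28292)*(-63862) = -24481015765417/14146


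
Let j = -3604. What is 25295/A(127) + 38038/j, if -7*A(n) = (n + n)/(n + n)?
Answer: -319090149/1802 ≈ -1.7708e+5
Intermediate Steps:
A(n) = -⅐ (A(n) = -(n + n)/(7*(n + n)) = -2*n/(7*(2*n)) = -2*n*1/(2*n)/7 = -⅐*1 = -⅐)
25295/A(127) + 38038/j = 25295/(-⅐) + 38038/(-3604) = 25295*(-7) + 38038*(-1/3604) = -177065 - 19019/1802 = -319090149/1802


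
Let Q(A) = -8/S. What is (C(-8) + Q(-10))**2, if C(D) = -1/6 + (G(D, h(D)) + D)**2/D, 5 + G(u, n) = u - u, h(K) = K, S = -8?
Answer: 237169/576 ≈ 411.75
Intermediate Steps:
G(u, n) = -5 (G(u, n) = -5 + (u - u) = -5 + 0 = -5)
Q(A) = 1 (Q(A) = -8/(-8) = -8*(-1/8) = 1)
C(D) = -1/6 + (-5 + D)**2/D
(C(-8) + Q(-10))**2 = (((-5 - 8)**2 - 1/6*(-8))/(-8) + 1)**2 = (-((-13)**2 + 4/3)/8 + 1)**2 = (-(169 + 4/3)/8 + 1)**2 = (-1/8*511/3 + 1)**2 = (-511/24 + 1)**2 = (-487/24)**2 = 237169/576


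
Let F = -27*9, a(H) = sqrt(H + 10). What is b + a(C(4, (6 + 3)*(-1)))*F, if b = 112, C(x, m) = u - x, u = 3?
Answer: -617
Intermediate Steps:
C(x, m) = 3 - x
a(H) = sqrt(10 + H)
F = -243
b + a(C(4, (6 + 3)*(-1)))*F = 112 + sqrt(10 + (3 - 1*4))*(-243) = 112 + sqrt(10 + (3 - 4))*(-243) = 112 + sqrt(10 - 1)*(-243) = 112 + sqrt(9)*(-243) = 112 + 3*(-243) = 112 - 729 = -617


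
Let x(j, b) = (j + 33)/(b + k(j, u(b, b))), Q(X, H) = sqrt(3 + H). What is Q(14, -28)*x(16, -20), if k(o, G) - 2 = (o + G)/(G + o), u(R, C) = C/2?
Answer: -245*I/17 ≈ -14.412*I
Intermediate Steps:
u(R, C) = C/2 (u(R, C) = C*(1/2) = C/2)
k(o, G) = 3 (k(o, G) = 2 + (o + G)/(G + o) = 2 + (G + o)/(G + o) = 2 + 1 = 3)
x(j, b) = (33 + j)/(3 + b) (x(j, b) = (j + 33)/(b + 3) = (33 + j)/(3 + b))
Q(14, -28)*x(16, -20) = sqrt(3 - 28)*((33 + 16)/(3 - 20)) = sqrt(-25)*(49/(-17)) = (5*I)*(-1/17*49) = (5*I)*(-49/17) = -245*I/17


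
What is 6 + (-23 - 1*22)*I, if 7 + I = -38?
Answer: 2031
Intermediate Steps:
I = -45 (I = -7 - 38 = -45)
6 + (-23 - 1*22)*I = 6 + (-23 - 1*22)*(-45) = 6 + (-23 - 22)*(-45) = 6 - 45*(-45) = 6 + 2025 = 2031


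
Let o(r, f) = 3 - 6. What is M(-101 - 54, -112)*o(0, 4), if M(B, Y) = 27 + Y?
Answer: 255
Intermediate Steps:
o(r, f) = -3
M(-101 - 54, -112)*o(0, 4) = (27 - 112)*(-3) = -85*(-3) = 255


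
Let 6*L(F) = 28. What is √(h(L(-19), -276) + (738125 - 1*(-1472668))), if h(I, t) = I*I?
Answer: √19897333/3 ≈ 1486.9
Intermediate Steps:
L(F) = 14/3 (L(F) = (⅙)*28 = 14/3)
h(I, t) = I²
√(h(L(-19), -276) + (738125 - 1*(-1472668))) = √((14/3)² + (738125 - 1*(-1472668))) = √(196/9 + (738125 + 1472668)) = √(196/9 + 2210793) = √(19897333/9) = √19897333/3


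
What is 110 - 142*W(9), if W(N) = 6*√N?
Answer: -2446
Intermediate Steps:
110 - 142*W(9) = 110 - 852*√9 = 110 - 852*3 = 110 - 142*18 = 110 - 2556 = -2446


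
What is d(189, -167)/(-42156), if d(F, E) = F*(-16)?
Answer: 84/1171 ≈ 0.071734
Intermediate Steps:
d(F, E) = -16*F
d(189, -167)/(-42156) = -16*189/(-42156) = -3024*(-1/42156) = 84/1171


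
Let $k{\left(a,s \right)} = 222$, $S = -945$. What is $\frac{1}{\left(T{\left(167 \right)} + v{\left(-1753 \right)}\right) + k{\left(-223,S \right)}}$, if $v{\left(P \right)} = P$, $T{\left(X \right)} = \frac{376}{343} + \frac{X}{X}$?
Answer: $- \frac{343}{524414} \approx -0.00065406$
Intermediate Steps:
$T{\left(X \right)} = \frac{719}{343}$ ($T{\left(X \right)} = 376 \cdot \frac{1}{343} + 1 = \frac{376}{343} + 1 = \frac{719}{343}$)
$\frac{1}{\left(T{\left(167 \right)} + v{\left(-1753 \right)}\right) + k{\left(-223,S \right)}} = \frac{1}{\left(\frac{719}{343} - 1753\right) + 222} = \frac{1}{- \frac{600560}{343} + 222} = \frac{1}{- \frac{524414}{343}} = - \frac{343}{524414}$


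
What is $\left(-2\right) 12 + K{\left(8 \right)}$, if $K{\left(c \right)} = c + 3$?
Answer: $-13$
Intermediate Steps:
$K{\left(c \right)} = 3 + c$
$\left(-2\right) 12 + K{\left(8 \right)} = \left(-2\right) 12 + \left(3 + 8\right) = -24 + 11 = -13$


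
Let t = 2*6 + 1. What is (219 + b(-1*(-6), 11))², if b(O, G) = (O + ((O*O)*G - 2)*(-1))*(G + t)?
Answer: 82682649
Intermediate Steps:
t = 13 (t = 12 + 1 = 13)
b(O, G) = (13 + G)*(2 + O - G*O²) (b(O, G) = (O + ((O*O)*G - 2)*(-1))*(G + 13) = (O + (O²*G - 2)*(-1))*(13 + G) = (O + (G*O² - 2)*(-1))*(13 + G) = (O + (-2 + G*O²)*(-1))*(13 + G) = (O + (2 - G*O²))*(13 + G) = (2 + O - G*O²)*(13 + G) = (13 + G)*(2 + O - G*O²))
(219 + b(-1*(-6), 11))² = (219 + (26 + 2*11 + 13*(-1*(-6)) + 11*(-1*(-6)) - 1*11²*(-1*(-6))² - 13*11*(-1*(-6))²))² = (219 + (26 + 22 + 13*6 + 11*6 - 1*121*6² - 13*11*6²))² = (219 + (26 + 22 + 78 + 66 - 1*121*36 - 13*11*36))² = (219 + (26 + 22 + 78 + 66 - 4356 - 5148))² = (219 - 9312)² = (-9093)² = 82682649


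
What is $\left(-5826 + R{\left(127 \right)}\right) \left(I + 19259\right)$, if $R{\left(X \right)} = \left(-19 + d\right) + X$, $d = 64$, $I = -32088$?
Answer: $72535166$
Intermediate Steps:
$R{\left(X \right)} = 45 + X$ ($R{\left(X \right)} = \left(-19 + 64\right) + X = 45 + X$)
$\left(-5826 + R{\left(127 \right)}\right) \left(I + 19259\right) = \left(-5826 + \left(45 + 127\right)\right) \left(-32088 + 19259\right) = \left(-5826 + 172\right) \left(-12829\right) = \left(-5654\right) \left(-12829\right) = 72535166$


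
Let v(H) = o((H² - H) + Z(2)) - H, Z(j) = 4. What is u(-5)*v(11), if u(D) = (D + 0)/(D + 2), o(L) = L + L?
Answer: 1085/3 ≈ 361.67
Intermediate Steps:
o(L) = 2*L
u(D) = D/(2 + D)
v(H) = 8 - 3*H + 2*H² (v(H) = 2*((H² - H) + 4) - H = 2*(4 + H² - H) - H = (8 - 2*H + 2*H²) - H = 8 - 3*H + 2*H²)
u(-5)*v(11) = (-5/(2 - 5))*(8 - 3*11 + 2*11²) = (-5/(-3))*(8 - 33 + 2*121) = (-5*(-⅓))*(8 - 33 + 242) = (5/3)*217 = 1085/3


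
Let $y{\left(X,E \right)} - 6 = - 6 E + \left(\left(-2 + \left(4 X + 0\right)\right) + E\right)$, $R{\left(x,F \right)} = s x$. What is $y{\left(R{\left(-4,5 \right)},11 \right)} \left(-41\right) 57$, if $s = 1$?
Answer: $156579$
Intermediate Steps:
$R{\left(x,F \right)} = x$ ($R{\left(x,F \right)} = 1 x = x$)
$y{\left(X,E \right)} = 4 - 5 E + 4 X$ ($y{\left(X,E \right)} = 6 - \left(2 - 4 X + 5 E\right) = 4 - 5 E + 4 X$)
$y{\left(R{\left(-4,5 \right)},11 \right)} \left(-41\right) 57 = \left(4 - 55 + 4 \left(-4\right)\right) \left(-41\right) 57 = \left(4 - 55 - 16\right) \left(-41\right) 57 = \left(-67\right) \left(-41\right) 57 = 2747 \cdot 57 = 156579$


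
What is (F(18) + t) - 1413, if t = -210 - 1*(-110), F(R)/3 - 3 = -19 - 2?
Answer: -1567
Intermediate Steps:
F(R) = -54 (F(R) = 9 + 3*(-19 - 2) = 9 + 3*(-21) = 9 - 63 = -54)
t = -100 (t = -210 + 110 = -100)
(F(18) + t) - 1413 = (-54 - 100) - 1413 = -154 - 1413 = -1567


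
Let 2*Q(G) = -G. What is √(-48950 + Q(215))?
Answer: I*√196230/2 ≈ 221.49*I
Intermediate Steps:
Q(G) = -G/2 (Q(G) = (-G)/2 = -G/2)
√(-48950 + Q(215)) = √(-48950 - ½*215) = √(-48950 - 215/2) = √(-98115/2) = I*√196230/2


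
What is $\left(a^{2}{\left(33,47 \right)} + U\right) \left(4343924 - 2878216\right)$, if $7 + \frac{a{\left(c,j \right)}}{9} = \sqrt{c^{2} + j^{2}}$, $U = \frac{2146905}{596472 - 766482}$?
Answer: $\frac{750585063218598}{1889} - 1662112872 \sqrt{3298} \approx 3.0189 \cdot 10^{11}$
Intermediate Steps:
$U = - \frac{47709}{3778}$ ($U = \frac{2146905}{596472 - 766482} = \frac{2146905}{-170010} = 2146905 \left(- \frac{1}{170010}\right) = - \frac{47709}{3778} \approx -12.628$)
$a{\left(c,j \right)} = -63 + 9 \sqrt{c^{2} + j^{2}}$
$\left(a^{2}{\left(33,47 \right)} + U\right) \left(4343924 - 2878216\right) = \left(\left(-63 + 9 \sqrt{33^{2} + 47^{2}}\right)^{2} - \frac{47709}{3778}\right) \left(4343924 - 2878216\right) = \left(\left(-63 + 9 \sqrt{1089 + 2209}\right)^{2} - \frac{47709}{3778}\right) 1465708 = \left(\left(-63 + 9 \sqrt{3298}\right)^{2} - \frac{47709}{3778}\right) 1465708 = \left(- \frac{47709}{3778} + \left(-63 + 9 \sqrt{3298}\right)^{2}\right) 1465708 = - \frac{34963731486}{1889} + 1465708 \left(-63 + 9 \sqrt{3298}\right)^{2}$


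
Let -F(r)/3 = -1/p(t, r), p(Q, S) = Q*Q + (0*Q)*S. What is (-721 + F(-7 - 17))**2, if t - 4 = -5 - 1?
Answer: 8300161/16 ≈ 5.1876e+5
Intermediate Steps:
t = -2 (t = 4 + (-5 - 1) = 4 - 6 = -2)
p(Q, S) = Q**2 (p(Q, S) = Q**2 + 0*S = Q**2 + 0 = Q**2)
F(r) = 3/4 (F(r) = -(-3)/((-2)**2) = -(-3)/4 = -3*(-1/4) = 3/4)
(-721 + F(-7 - 17))**2 = (-721 + 3/4)**2 = (-2881/4)**2 = 8300161/16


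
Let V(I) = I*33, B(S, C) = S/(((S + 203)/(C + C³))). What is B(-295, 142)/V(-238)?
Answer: -422355925/361284 ≈ -1169.0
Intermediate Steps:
B(S, C) = S*(C + C³)/(203 + S) (B(S, C) = S/(((203 + S)/(C + C³))) = S*((C + C³)/(203 + S)) = S*(C + C³)/(203 + S))
V(I) = 33*I
B(-295, 142)/V(-238) = (142*(-295)*(1 + 142²)/(203 - 295))/((33*(-238))) = (142*(-295)*(1 + 20164)/(-92))/(-7854) = (142*(-295)*(-1/92)*20165)*(-1/7854) = (422355925/46)*(-1/7854) = -422355925/361284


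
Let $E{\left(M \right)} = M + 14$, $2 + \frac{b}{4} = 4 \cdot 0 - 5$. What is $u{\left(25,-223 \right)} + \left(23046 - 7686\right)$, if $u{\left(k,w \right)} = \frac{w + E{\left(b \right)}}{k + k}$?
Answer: $\frac{767763}{50} \approx 15355.0$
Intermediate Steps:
$b = -28$ ($b = -8 + 4 \left(4 \cdot 0 - 5\right) = -8 + 4 \left(0 - 5\right) = -8 + 4 \left(-5\right) = -8 - 20 = -28$)
$E{\left(M \right)} = 14 + M$
$u{\left(k,w \right)} = \frac{-14 + w}{2 k}$ ($u{\left(k,w \right)} = \frac{w + \left(14 - 28\right)}{k + k} = \frac{w - 14}{2 k} = \left(-14 + w\right) \frac{1}{2 k} = \frac{-14 + w}{2 k}$)
$u{\left(25,-223 \right)} + \left(23046 - 7686\right) = \frac{-14 - 223}{2 \cdot 25} + \left(23046 - 7686\right) = \frac{1}{2} \cdot \frac{1}{25} \left(-237\right) + 15360 = - \frac{237}{50} + 15360 = \frac{767763}{50}$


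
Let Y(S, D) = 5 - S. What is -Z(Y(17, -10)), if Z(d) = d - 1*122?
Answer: 134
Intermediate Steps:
Z(d) = -122 + d (Z(d) = d - 122 = -122 + d)
-Z(Y(17, -10)) = -(-122 + (5 - 1*17)) = -(-122 + (5 - 17)) = -(-122 - 12) = -1*(-134) = 134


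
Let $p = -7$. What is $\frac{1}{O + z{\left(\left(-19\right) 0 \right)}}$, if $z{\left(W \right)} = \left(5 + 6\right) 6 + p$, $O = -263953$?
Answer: $- \frac{1}{263894} \approx -3.7894 \cdot 10^{-6}$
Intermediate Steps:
$z{\left(W \right)} = 59$ ($z{\left(W \right)} = \left(5 + 6\right) 6 - 7 = 11 \cdot 6 - 7 = 66 - 7 = 59$)
$\frac{1}{O + z{\left(\left(-19\right) 0 \right)}} = \frac{1}{-263953 + 59} = \frac{1}{-263894} = - \frac{1}{263894}$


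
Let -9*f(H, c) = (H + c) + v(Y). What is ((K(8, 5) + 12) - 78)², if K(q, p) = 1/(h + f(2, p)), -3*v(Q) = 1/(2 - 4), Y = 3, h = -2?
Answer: 100400400/22801 ≈ 4403.3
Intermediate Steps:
v(Q) = ⅙ (v(Q) = -1/(3*(2 - 4)) = -⅓/(-2) = -⅓*(-½) = ⅙)
f(H, c) = -1/54 - H/9 - c/9 (f(H, c) = -((H + c) + ⅙)/9 = -(⅙ + H + c)/9 = -1/54 - H/9 - c/9)
K(q, p) = 1/(-121/54 - p/9) (K(q, p) = 1/(-2 + (-1/54 - ⅑*2 - p/9)) = 1/(-2 + (-1/54 - 2/9 - p/9)) = 1/(-2 + (-13/54 - p/9)) = 1/(-121/54 - p/9))
((K(8, 5) + 12) - 78)² = ((-54/(121 + 6*5) + 12) - 78)² = ((-54/(121 + 30) + 12) - 78)² = ((-54/151 + 12) - 78)² = (1758/151 - 78)² = (-10020/151)² = 100400400/22801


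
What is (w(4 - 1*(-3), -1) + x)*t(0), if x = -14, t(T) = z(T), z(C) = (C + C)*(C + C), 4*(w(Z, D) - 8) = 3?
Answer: 0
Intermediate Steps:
w(Z, D) = 35/4 (w(Z, D) = 8 + (¼)*3 = 8 + ¾ = 35/4)
z(C) = 4*C² (z(C) = (2*C)*(2*C) = 4*C²)
t(T) = 4*T²
(w(4 - 1*(-3), -1) + x)*t(0) = (35/4 - 14)*(4*0²) = -21*0 = -21/4*0 = 0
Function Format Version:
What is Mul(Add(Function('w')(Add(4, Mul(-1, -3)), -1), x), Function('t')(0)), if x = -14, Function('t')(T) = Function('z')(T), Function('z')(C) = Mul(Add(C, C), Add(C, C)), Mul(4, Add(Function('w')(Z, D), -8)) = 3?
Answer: 0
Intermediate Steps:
Function('w')(Z, D) = Rational(35, 4) (Function('w')(Z, D) = Add(8, Mul(Rational(1, 4), 3)) = Add(8, Rational(3, 4)) = Rational(35, 4))
Function('z')(C) = Mul(4, Pow(C, 2)) (Function('z')(C) = Mul(Mul(2, C), Mul(2, C)) = Mul(4, Pow(C, 2)))
Function('t')(T) = Mul(4, Pow(T, 2))
Mul(Add(Function('w')(Add(4, Mul(-1, -3)), -1), x), Function('t')(0)) = Mul(Add(Rational(35, 4), -14), Mul(4, Pow(0, 2))) = Mul(Rational(-21, 4), Mul(4, 0)) = Mul(Rational(-21, 4), 0) = 0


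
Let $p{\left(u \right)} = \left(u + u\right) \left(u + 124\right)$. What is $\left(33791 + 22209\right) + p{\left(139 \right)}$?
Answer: $129114$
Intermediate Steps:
$p{\left(u \right)} = 2 u \left(124 + u\right)$
$\left(33791 + 22209\right) + p{\left(139 \right)} = \left(33791 + 22209\right) + 2 \cdot 139 \left(124 + 139\right) = 56000 + 2 \cdot 139 \cdot 263 = 56000 + 73114 = 129114$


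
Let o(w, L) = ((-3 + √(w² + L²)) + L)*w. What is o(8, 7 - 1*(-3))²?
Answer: 13632 + 1792*√41 ≈ 25106.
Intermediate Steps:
o(w, L) = w*(-3 + L + √(L² + w²)) (o(w, L) = ((-3 + √(L² + w²)) + L)*w = (-3 + L + √(L² + w²))*w = w*(-3 + L + √(L² + w²)))
o(8, 7 - 1*(-3))² = (8*(-3 + (7 - 1*(-3)) + √((7 - 1*(-3))² + 8²)))² = (8*(-3 + (7 + 3) + √((7 + 3)² + 64)))² = (8*(-3 + 10 + √(10² + 64)))² = (8*(-3 + 10 + √(100 + 64)))² = (8*(-3 + 10 + √164))² = (8*(-3 + 10 + 2*√41))² = (8*(7 + 2*√41))² = (56 + 16*√41)²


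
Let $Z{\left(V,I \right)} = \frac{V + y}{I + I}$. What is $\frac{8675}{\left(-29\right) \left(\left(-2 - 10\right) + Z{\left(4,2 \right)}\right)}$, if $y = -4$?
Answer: $\frac{8675}{348} \approx 24.928$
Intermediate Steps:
$Z{\left(V,I \right)} = \frac{-4 + V}{2 I}$ ($Z{\left(V,I \right)} = \frac{V - 4}{I + I} = \frac{-4 + V}{2 I}$)
$\frac{8675}{\left(-29\right) \left(\left(-2 - 10\right) + Z{\left(4,2 \right)}\right)} = \frac{8675}{\left(-29\right) \left(\left(-2 - 10\right) + \frac{-4 + 4}{2 \cdot 2}\right)} = \frac{8675}{\left(-29\right) \left(\left(-2 - 10\right) + \frac{1}{2} \cdot \frac{1}{2} \cdot 0\right)} = \frac{8675}{\left(-29\right) \left(-12 + 0\right)} = \frac{8675}{\left(-29\right) \left(-12\right)} = \frac{8675}{348}$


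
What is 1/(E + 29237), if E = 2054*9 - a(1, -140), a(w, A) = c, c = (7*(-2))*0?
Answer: 1/47723 ≈ 2.0954e-5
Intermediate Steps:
c = 0 (c = -14*0 = 0)
a(w, A) = 0
E = 18486 (E = 2054*9 - 1*0 = 18486 + 0 = 18486)
1/(E + 29237) = 1/(18486 + 29237) = 1/47723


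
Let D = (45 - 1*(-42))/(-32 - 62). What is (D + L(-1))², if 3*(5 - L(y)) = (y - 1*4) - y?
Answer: 2325625/79524 ≈ 29.244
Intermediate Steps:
L(y) = 19/3 (L(y) = 5 - ((y - 1*4) - y)/3 = 5 - ((y - 4) - y)/3 = 5 - ((-4 + y) - y)/3 = 5 - ⅓*(-4) = 5 + 4/3 = 19/3)
D = -87/94 (D = (45 + 42)/(-94) = 87*(-1/94) = -87/94 ≈ -0.92553)
(D + L(-1))² = (-87/94 + 19/3)² = (1525/282)² = 2325625/79524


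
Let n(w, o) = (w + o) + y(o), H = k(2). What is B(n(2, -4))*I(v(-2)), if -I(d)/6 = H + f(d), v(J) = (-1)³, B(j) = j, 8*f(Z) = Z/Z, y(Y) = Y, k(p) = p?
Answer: 153/2 ≈ 76.500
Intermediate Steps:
H = 2
n(w, o) = w + 2*o (n(w, o) = (w + o) + o = (o + w) + o = w + 2*o)
f(Z) = ⅛ (f(Z) = (Z/Z)/8 = (⅛)*1 = ⅛)
v(J) = -1
I(d) = -51/4 (I(d) = -6*(2 + ⅛) = -6*17/8 = -51/4)
B(n(2, -4))*I(v(-2)) = (2 + 2*(-4))*(-51/4) = (2 - 8)*(-51/4) = -6*(-51/4) = 153/2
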